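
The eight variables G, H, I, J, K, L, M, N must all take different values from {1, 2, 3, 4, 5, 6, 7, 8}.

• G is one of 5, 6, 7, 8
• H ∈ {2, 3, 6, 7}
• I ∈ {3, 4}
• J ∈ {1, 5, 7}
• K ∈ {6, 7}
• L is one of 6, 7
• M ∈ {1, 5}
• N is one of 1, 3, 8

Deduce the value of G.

The 8 variables draw from only 8 values {1, 2, 3, 4, 5, 6, 7, 8}, so each is used; only H can be 2, hence H = 2.
The 7 still-open variables together cover exactly {1, 3, 4, 5, 6, 7, 8} — 7 values for 7 variables — and 4 appears only in I's list, so I = 4.
The 6 still-open variables together cover exactly {1, 3, 5, 6, 7, 8} — 6 values for 6 variables — and 3 appears only in N's list, so N = 3.
The 5 still-open variables together cover exactly {1, 5, 6, 7, 8} — 5 values for 5 variables — and 8 appears only in G's list, so G = 8.

8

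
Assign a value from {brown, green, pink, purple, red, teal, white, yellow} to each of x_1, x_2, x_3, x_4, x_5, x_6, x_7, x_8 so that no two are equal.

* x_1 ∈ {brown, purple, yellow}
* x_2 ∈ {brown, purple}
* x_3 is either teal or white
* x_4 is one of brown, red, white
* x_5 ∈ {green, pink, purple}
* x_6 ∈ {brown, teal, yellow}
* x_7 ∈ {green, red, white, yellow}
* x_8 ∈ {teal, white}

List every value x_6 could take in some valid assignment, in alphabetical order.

brown, yellow

Among the 8 variables, pink fits only x_5 (and all 8 values in {brown, green, pink, purple, red, teal, white, yellow} must be used), so x_5 = pink.
The 7 still-open variables together cover exactly {brown, green, purple, red, teal, white, yellow} — 7 values for 7 variables — and green appears only in x_7's list, so x_7 = green.
The 6 still-open variables together cover exactly {brown, purple, red, teal, white, yellow} — 6 values for 6 variables — and red appears only in x_4's list, so x_4 = red.
x_3 and x_8 between them cover only {teal, white} — a naked pair. Remove those values from x_6.
No further eliminations apply; x_6 can still be any of brown, yellow.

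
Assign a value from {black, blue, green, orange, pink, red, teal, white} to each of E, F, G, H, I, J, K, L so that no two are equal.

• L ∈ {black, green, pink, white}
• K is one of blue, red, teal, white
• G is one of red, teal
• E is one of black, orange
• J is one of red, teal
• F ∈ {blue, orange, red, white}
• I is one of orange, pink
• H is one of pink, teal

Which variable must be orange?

Among the 8 variables, green fits only L (and all 8 values in {black, blue, green, orange, pink, red, teal, white} must be used), so L = green.
The 7 still-open variables draw from only 7 values {black, blue, orange, pink, red, teal, white}, so each is used; only E can be black, hence E = black.
G and J share exactly the 2 values {red, teal}; by pigeonhole those values go to them, so strike red, teal from F, H, K.
H's domain is down to {pink}, so H = pink. Remove pink from I.
So orange goes to I.

I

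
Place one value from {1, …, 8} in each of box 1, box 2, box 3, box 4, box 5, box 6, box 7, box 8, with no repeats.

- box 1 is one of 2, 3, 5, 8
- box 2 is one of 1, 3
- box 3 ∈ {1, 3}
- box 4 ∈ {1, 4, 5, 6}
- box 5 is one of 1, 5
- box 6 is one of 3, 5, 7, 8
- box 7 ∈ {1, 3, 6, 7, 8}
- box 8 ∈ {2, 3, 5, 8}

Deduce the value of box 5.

5

The 8 variables draw from only 8 values {1, 2, 3, 4, 5, 6, 7, 8}, so each is used; only box 4 can be 4, hence box 4 = 4.
The 7 still-open variables draw from only 7 values {1, 2, 3, 5, 6, 7, 8}, so each is used; only box 7 can be 6, hence box 7 = 6.
The 6 still-open variables draw from only 6 values {1, 2, 3, 5, 7, 8}, so each is used; only box 6 can be 7, hence box 6 = 7.
box 2 and box 3 between them cover only {1, 3} — a naked pair. Remove those values from box 1, box 5, box 8.
So box 5 = 5.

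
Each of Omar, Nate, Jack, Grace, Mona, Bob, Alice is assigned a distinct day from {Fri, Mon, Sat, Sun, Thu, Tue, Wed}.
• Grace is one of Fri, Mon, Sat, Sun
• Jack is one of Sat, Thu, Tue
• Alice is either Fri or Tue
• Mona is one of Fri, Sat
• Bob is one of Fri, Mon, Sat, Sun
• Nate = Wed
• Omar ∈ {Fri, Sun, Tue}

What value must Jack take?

Nate has just one choice, so Nate = Wed.
The 6 still-open variables draw from only 6 values {Fri, Mon, Sat, Sun, Thu, Tue}, so each is used; only Jack can be Thu, hence Jack = Thu.

Thu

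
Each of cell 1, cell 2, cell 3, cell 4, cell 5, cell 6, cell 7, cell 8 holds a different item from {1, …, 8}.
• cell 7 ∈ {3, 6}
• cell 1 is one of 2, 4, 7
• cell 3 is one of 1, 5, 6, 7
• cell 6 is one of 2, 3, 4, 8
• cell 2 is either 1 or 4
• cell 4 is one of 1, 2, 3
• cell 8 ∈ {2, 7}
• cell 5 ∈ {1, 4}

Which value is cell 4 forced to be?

The 8 variables draw from only 8 values {1, 2, 3, 4, 5, 6, 7, 8}, so each is used; only cell 3 can be 5, hence cell 3 = 5.
The 7 still-open variables draw from only 7 values {1, 2, 3, 4, 6, 7, 8}, so each is used; only cell 7 can be 6, hence cell 7 = 6.
The 6 still-open variables draw from only 6 values {1, 2, 3, 4, 7, 8}, so each is used; only cell 6 can be 8, hence cell 6 = 8.
Among the 5 still-open variables, 3 fits only cell 4 (and all 5 values in {1, 2, 3, 4, 7} must be used), so cell 4 = 3.

3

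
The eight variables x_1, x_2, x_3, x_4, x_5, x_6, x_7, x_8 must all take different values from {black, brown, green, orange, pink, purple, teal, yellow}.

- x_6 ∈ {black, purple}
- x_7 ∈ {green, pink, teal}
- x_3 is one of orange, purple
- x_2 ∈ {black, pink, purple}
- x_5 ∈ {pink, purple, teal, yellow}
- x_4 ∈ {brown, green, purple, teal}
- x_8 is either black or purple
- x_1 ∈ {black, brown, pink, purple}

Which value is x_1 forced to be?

Among the 8 variables, orange fits only x_3 (and all 8 values in {black, brown, green, orange, pink, purple, teal, yellow} must be used), so x_3 = orange.
Among the 7 still-open variables, yellow fits only x_5 (and all 7 values in {black, brown, green, pink, purple, teal, yellow} must be used), so x_5 = yellow.
x_6 and x_8 share exactly the 2 values {black, purple}; by pigeonhole those values go to them, so strike black, purple from x_1, x_2, x_4.
That leaves x_2 = pink. Strike pink from x_1, x_7.
So x_1 = brown.

brown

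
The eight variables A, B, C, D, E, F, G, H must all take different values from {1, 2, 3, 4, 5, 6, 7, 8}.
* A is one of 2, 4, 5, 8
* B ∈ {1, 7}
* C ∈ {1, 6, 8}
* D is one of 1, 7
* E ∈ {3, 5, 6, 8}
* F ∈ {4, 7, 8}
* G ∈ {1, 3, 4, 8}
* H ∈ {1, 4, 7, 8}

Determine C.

6

Among the 8 variables, 2 fits only A (and all 8 values in {1, 2, 3, 4, 5, 6, 7, 8} must be used), so A = 2.
The 7 still-open variables draw from only 7 values {1, 3, 4, 5, 6, 7, 8}, so each is used; only E can be 5, hence E = 5.
The 6 still-open variables draw from only 6 values {1, 3, 4, 6, 7, 8}, so each is used; only G can be 3, hence G = 3.
The 5 still-open variables draw from only 5 values {1, 4, 6, 7, 8}, so each is used; only C can be 6, hence C = 6.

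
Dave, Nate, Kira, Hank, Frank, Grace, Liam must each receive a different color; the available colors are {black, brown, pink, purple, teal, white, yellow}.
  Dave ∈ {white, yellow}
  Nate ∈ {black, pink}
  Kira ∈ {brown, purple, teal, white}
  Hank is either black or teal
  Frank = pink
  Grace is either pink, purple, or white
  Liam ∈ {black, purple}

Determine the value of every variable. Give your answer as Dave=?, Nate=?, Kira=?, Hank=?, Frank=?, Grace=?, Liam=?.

Dave=yellow, Nate=black, Kira=brown, Hank=teal, Frank=pink, Grace=white, Liam=purple

Frank has just one choice, so Frank = pink. Eliminate pink elsewhere: Nate, Grace.
Nate has just one choice, so Nate = black. Eliminate black elsewhere: Hank, Liam.
Hank must be teal (only option left). Eliminate teal elsewhere: Kira.
That leaves Liam = purple. Remove purple from Kira, Grace.
Grace's domain is down to {white}, so Grace = white. So Dave, Kira can't be white.
Dave must be yellow (only option left).
Kira's domain is down to {brown}, so Kira = brown.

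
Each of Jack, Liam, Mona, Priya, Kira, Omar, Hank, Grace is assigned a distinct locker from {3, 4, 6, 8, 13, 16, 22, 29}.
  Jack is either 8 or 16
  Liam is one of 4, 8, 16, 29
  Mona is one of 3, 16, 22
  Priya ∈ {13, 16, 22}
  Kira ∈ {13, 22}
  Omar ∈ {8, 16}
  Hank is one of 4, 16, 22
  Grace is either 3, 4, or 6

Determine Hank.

4

The 8 variables together cover exactly {3, 4, 6, 8, 13, 16, 22, 29} — 8 values for 8 variables — and 6 appears only in Grace's list, so Grace = 6.
The 7 still-open variables together cover exactly {3, 4, 8, 13, 16, 22, 29} — 7 values for 7 variables — and 3 appears only in Mona's list, so Mona = 3.
The 6 still-open variables draw from only 6 values {4, 8, 13, 16, 22, 29}, so each is used; only Liam can be 29, hence Liam = 29.
Among the 5 still-open variables, 4 fits only Hank (and all 5 values in {4, 8, 13, 16, 22} must be used), so Hank = 4.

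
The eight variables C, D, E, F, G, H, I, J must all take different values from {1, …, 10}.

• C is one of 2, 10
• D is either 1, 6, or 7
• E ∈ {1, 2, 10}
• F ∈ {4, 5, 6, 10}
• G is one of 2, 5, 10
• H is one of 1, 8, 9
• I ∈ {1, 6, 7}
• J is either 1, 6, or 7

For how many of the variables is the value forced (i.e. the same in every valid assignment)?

D, I, J share exactly the 3 values {1, 6, 7}; by pigeonhole those values go to them, so strike 1, 6, 7 from E, F, H.
C and E between them cover only {2, 10} — a naked pair. Remove those values from F, G.
That leaves G = 5. Eliminate 5 elsewhere: F.
F's domain is down to {4}, so F = 4.
Determined: F=4, G=5. The other variables each still have more than one consistent value. That makes 2.

2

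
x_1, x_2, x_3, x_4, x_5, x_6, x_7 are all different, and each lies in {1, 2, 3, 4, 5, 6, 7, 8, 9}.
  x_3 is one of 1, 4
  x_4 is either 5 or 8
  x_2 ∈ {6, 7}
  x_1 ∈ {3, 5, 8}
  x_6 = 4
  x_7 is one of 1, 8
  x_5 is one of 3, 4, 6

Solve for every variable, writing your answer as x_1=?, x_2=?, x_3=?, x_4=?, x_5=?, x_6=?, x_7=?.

x_6's domain is down to {4}, so x_6 = 4. Eliminate 4 elsewhere: x_3, x_5.
x_3's domain is down to {1}, so x_3 = 1. So x_7 can't be 1.
x_7's domain is down to {8}, so x_7 = 8. So x_1, x_4 can't be 8.
x_4's domain is down to {5}, so x_4 = 5. So x_1 can't be 5.
x_1 has just one choice, so x_1 = 3. Eliminate 3 elsewhere: x_5.
x_5 must be 6 (only option left). Strike 6 from x_2.
That leaves x_2 = 7.

x_1=3, x_2=7, x_3=1, x_4=5, x_5=6, x_6=4, x_7=8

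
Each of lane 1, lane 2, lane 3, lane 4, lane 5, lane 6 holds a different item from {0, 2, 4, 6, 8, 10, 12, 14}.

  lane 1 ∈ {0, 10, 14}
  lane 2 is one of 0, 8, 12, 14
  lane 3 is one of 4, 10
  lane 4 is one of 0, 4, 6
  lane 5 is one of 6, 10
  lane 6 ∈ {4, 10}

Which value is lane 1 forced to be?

14

lane 3 and lane 6 share exactly the 2 values {4, 10}; by pigeonhole those values go to them, so strike 4, 10 from lane 1, lane 4, lane 5.
lane 5 has just one choice, so lane 5 = 6. Strike 6 from lane 4.
That leaves lane 4 = 0. Strike 0 from lane 1, lane 2.
So lane 1 = 14.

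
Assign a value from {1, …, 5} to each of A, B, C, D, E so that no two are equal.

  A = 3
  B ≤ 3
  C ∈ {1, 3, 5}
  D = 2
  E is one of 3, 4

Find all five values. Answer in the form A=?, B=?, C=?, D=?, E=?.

A=3, B=1, C=5, D=2, E=4

A must be 3 (only option left). Strike 3 from B, C, E.
That leaves D = 2. Remove 2 from B.
E has just one choice, so E = 4.
B has just one choice, so B = 1. So C can't be 1.
That leaves C = 5.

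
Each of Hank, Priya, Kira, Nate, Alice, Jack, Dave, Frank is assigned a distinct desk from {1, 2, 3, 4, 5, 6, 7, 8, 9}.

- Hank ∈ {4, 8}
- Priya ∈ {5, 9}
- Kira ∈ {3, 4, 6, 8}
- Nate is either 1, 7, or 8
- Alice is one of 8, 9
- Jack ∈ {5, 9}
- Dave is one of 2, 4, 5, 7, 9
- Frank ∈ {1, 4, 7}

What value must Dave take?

2

Priya and Jack share exactly the 2 values {5, 9}; by pigeonhole those values go to them, so strike 5, 9 from Alice, Dave.
That leaves Alice = 8. So Hank, Kira, Nate can't be 8.
Hank has just one choice, so Hank = 4. So Kira, Dave, Frank can't be 4.
Nate and Frank share exactly the 2 values {1, 7}; by pigeonhole those values go to them, so strike 1, 7 from Dave.
So Dave = 2.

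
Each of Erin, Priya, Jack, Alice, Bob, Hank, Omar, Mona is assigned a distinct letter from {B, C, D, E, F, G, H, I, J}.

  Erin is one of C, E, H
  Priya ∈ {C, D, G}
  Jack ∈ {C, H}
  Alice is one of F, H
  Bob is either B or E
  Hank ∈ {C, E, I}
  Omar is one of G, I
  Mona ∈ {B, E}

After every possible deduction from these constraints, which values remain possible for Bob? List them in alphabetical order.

B, E

The 8 variables together cover exactly {B, C, D, E, F, G, H, I} — 8 values for 8 variables — and D appears only in Priya's list, so Priya = D.
The 7 still-open variables together cover exactly {B, C, E, F, G, H, I} — 7 values for 7 variables — and F appears only in Alice's list, so Alice = F.
Among the 6 still-open variables, G fits only Omar (and all 6 values in {B, C, E, G, H, I} must be used), so Omar = G.
The 5 still-open variables draw from only 5 values {B, C, E, H, I}, so each is used; only Hank can be I, hence Hank = I.
Bob and Mona share exactly the 2 values {B, E}; by pigeonhole those values go to them, so strike B, E from Erin.
No further eliminations apply; Bob can still be any of B, E.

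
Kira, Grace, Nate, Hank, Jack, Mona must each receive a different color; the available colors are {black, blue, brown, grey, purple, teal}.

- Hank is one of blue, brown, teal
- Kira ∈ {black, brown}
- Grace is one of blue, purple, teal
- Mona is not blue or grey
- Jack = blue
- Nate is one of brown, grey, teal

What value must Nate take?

grey

Jack's domain is down to {blue}, so Jack = blue. Strike blue from Grace, Hank.
The 5 still-open variables together cover exactly {black, brown, grey, purple, teal} — 5 values for 5 variables — and grey appears only in Nate's list, so Nate = grey.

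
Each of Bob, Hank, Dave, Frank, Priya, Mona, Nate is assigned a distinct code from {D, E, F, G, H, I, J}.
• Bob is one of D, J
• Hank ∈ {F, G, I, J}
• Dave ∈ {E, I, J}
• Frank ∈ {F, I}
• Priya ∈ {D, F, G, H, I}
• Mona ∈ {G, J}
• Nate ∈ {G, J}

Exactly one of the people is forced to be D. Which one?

The 7 variables draw from only 7 values {D, E, F, G, H, I, J}, so each is used; only Dave can be E, hence Dave = E.
The 6 still-open variables together cover exactly {D, F, G, H, I, J} — 6 values for 6 variables — and H appears only in Priya's list, so Priya = H.
The 5 still-open variables draw from only 5 values {D, F, G, I, J}, so each is used; only Bob can be D, hence Bob = D.

Bob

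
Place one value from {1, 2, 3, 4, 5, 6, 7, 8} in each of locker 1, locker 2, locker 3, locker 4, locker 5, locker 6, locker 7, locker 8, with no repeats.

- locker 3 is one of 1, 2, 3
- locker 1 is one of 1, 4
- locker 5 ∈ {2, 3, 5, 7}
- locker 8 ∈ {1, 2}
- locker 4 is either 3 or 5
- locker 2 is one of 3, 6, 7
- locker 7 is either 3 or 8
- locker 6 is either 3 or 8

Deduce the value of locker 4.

The 8 variables together cover exactly {1, 2, 3, 4, 5, 6, 7, 8} — 8 values for 8 variables — and 4 appears only in locker 1's list, so locker 1 = 4.
Among the 7 still-open variables, 6 fits only locker 2 (and all 7 values in {1, 2, 3, 5, 6, 7, 8} must be used), so locker 2 = 6.
The 6 still-open variables together cover exactly {1, 2, 3, 5, 7, 8} — 6 values for 6 variables — and 7 appears only in locker 5's list, so locker 5 = 7.
The 5 still-open variables together cover exactly {1, 2, 3, 5, 8} — 5 values for 5 variables — and 5 appears only in locker 4's list, so locker 4 = 5.

5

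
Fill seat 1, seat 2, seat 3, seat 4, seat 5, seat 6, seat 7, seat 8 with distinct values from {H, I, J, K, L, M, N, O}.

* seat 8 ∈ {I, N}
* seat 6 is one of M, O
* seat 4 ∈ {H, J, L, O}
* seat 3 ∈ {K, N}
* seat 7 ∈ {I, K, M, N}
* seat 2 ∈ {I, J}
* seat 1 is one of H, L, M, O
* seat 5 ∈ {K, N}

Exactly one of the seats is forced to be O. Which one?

The 2 variables seat 3 and seat 5 are confined to {K, N}, which locks those values in; drop them from seat 7, seat 8.
seat 8 must be I (only option left). Strike I from seat 2, seat 7.
seat 2 has just one choice, so seat 2 = J. So seat 4 can't be J.
seat 7 must be M (only option left). Eliminate M elsewhere: seat 1, seat 6.
So O goes to seat 6.

seat 6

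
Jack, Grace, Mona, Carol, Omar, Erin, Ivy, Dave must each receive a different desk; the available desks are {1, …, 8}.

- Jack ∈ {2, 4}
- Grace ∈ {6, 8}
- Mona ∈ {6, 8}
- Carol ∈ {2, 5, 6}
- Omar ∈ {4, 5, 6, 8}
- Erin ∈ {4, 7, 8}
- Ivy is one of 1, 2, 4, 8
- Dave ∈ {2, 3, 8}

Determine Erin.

7

The 8 variables together cover exactly {1, 2, 3, 4, 5, 6, 7, 8} — 8 values for 8 variables — and 1 appears only in Ivy's list, so Ivy = 1.
The 7 still-open variables draw from only 7 values {2, 3, 4, 5, 6, 7, 8}, so each is used; only Dave can be 3, hence Dave = 3.
The 6 still-open variables together cover exactly {2, 4, 5, 6, 7, 8} — 6 values for 6 variables — and 7 appears only in Erin's list, so Erin = 7.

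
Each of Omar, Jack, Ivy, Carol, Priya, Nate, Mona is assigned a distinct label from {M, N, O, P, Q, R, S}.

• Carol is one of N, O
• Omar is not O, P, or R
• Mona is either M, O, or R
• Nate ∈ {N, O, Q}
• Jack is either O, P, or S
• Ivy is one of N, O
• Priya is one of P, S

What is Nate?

Q

The 7 variables together cover exactly {M, N, O, P, Q, R, S} — 7 values for 7 variables — and R appears only in Mona's list, so Mona = R.
Among the 6 still-open variables, M fits only Omar (and all 6 values in {M, N, O, P, Q, S} must be used), so Omar = M.
The 5 still-open variables draw from only 5 values {N, O, P, Q, S}, so each is used; only Nate can be Q, hence Nate = Q.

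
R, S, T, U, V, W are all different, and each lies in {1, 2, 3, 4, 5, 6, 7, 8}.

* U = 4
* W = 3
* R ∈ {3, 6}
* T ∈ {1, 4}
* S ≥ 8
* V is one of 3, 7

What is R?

S has just one choice, so S = 8.
U has just one choice, so U = 4. Remove 4 from T.
W has just one choice, so W = 3. Strike 3 from R, V.
So R = 6.

6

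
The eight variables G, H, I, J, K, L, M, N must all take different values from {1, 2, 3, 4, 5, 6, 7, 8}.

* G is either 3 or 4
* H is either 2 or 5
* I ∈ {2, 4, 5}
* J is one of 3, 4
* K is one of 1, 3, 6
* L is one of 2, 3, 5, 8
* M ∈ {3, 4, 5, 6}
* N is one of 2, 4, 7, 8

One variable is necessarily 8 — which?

The 8 variables draw from only 8 values {1, 2, 3, 4, 5, 6, 7, 8}, so each is used; only K can be 1, hence K = 1.
Among the 7 still-open variables, 6 fits only M (and all 7 values in {2, 3, 4, 5, 6, 7, 8} must be used), so M = 6.
The 6 still-open variables together cover exactly {2, 3, 4, 5, 7, 8} — 6 values for 6 variables — and 7 appears only in N's list, so N = 7.
The 5 still-open variables draw from only 5 values {2, 3, 4, 5, 8}, so each is used; only L can be 8, hence L = 8.

L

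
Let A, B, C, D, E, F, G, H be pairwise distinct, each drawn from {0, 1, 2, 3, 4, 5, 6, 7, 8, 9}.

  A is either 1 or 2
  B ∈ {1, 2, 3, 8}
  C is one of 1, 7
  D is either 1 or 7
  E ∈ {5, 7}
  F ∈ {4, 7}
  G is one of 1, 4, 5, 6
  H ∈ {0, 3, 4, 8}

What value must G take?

C and D share exactly the 2 values {1, 7}; by pigeonhole those values go to them, so strike 1, 7 from A, B, E, F, G.
A's domain is down to {2}, so A = 2. Remove 2 from B.
That leaves E = 5. Eliminate 5 elsewhere: G.
F has just one choice, so F = 4. Eliminate 4 elsewhere: G, H.
So G = 6.

6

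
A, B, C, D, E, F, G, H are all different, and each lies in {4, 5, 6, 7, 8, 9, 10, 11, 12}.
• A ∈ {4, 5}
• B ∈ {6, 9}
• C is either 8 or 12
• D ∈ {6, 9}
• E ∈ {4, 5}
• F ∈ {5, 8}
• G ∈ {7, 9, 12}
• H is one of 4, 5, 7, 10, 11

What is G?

The 2 variables A and E are confined to {4, 5}, which locks those values in; drop them from F, H.
That leaves F = 8. Eliminate 8 elsewhere: C.
C's domain is down to {12}, so C = 12. So G can't be 12.
B and D share exactly the 2 values {6, 9}; by pigeonhole those values go to them, so strike 6, 9 from G.
So G = 7.

7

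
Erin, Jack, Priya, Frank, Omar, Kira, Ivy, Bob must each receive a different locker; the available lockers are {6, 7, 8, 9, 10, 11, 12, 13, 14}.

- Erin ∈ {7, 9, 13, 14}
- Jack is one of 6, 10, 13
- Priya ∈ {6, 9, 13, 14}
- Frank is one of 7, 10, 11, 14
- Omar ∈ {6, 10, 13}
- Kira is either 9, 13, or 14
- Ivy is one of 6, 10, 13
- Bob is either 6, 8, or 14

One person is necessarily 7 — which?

The 8 variables draw from only 8 values {6, 7, 8, 9, 10, 11, 13, 14}, so each is used; only Bob can be 8, hence Bob = 8.
The 7 still-open variables together cover exactly {6, 7, 9, 10, 11, 13, 14} — 7 values for 7 variables — and 11 appears only in Frank's list, so Frank = 11.
Among the 6 still-open variables, 7 fits only Erin (and all 6 values in {6, 7, 9, 10, 13, 14} must be used), so Erin = 7.

Erin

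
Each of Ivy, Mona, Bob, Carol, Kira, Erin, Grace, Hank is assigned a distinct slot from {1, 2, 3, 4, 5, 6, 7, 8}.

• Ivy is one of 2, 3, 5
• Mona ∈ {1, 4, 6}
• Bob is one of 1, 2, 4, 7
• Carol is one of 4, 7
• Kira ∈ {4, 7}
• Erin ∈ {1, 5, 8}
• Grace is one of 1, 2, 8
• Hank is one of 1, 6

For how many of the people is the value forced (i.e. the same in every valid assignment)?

4

The 8 variables together cover exactly {1, 2, 3, 4, 5, 6, 7, 8} — 8 values for 8 variables — and 3 appears only in Ivy's list, so Ivy = 3.
The 7 still-open variables together cover exactly {1, 2, 4, 5, 6, 7, 8} — 7 values for 7 variables — and 5 appears only in Erin's list, so Erin = 5.
Among the 6 still-open variables, 8 fits only Grace (and all 6 values in {1, 2, 4, 6, 7, 8} must be used), so Grace = 8.
Among the 5 still-open variables, 2 fits only Bob (and all 5 values in {1, 2, 4, 6, 7} must be used), so Bob = 2.
Carol and Kira between them cover only {4, 7} — a naked pair. Remove those values from Mona.
Determined: Ivy=3, Bob=2, Erin=5, Grace=8. The other people each still have more than one consistent value. That makes 4.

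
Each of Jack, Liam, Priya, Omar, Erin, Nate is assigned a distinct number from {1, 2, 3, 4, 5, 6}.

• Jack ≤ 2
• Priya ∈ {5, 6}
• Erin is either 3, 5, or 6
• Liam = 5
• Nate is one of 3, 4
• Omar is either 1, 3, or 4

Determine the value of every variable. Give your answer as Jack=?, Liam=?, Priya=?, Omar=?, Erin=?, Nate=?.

Jack=2, Liam=5, Priya=6, Omar=1, Erin=3, Nate=4

Liam must be 5 (only option left). So Priya, Erin can't be 5.
That leaves Priya = 6. Strike 6 from Erin.
Erin has just one choice, so Erin = 3. Strike 3 from Omar, Nate.
That leaves Nate = 4. Eliminate 4 elsewhere: Omar.
Omar must be 1 (only option left). So Jack can't be 1.
Jack has just one choice, so Jack = 2.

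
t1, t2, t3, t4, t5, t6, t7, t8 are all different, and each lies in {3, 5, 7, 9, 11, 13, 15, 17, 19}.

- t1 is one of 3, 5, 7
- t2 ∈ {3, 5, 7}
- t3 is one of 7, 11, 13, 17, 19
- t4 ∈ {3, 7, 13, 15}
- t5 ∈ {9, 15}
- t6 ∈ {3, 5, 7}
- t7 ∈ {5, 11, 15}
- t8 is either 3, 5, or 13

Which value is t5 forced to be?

9

The 3 variables t1, t2, t6 are confined to {3, 5, 7}, which locks those values in; drop them from t3, t4, t7, t8.
That leaves t8 = 13. Strike 13 from t3, t4.
t4's domain is down to {15}, so t4 = 15. Remove 15 from t5, t7.
So t5 = 9.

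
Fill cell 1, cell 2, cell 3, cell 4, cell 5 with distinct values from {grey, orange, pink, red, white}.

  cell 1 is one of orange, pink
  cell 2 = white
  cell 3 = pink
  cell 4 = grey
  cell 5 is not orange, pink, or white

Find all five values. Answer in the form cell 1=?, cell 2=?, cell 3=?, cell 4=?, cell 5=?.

cell 2 has just one choice, so cell 2 = white.
cell 3 must be pink (only option left). Strike pink from cell 1.
That leaves cell 4 = grey. Strike grey from cell 5.
cell 5 has just one choice, so cell 5 = red.
cell 1 must be orange (only option left).

cell 1=orange, cell 2=white, cell 3=pink, cell 4=grey, cell 5=red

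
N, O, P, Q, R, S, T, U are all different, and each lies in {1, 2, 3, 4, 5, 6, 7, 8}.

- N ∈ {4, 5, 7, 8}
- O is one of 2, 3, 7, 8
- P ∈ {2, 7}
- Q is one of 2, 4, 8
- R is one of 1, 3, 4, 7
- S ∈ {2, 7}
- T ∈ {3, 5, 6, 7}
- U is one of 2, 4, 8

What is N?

5

The 8 variables together cover exactly {1, 2, 3, 4, 5, 6, 7, 8} — 8 values for 8 variables — and 1 appears only in R's list, so R = 1.
The 7 still-open variables draw from only 7 values {2, 3, 4, 5, 6, 7, 8}, so each is used; only T can be 6, hence T = 6.
The 6 still-open variables draw from only 6 values {2, 3, 4, 5, 7, 8}, so each is used; only O can be 3, hence O = 3.
The 5 still-open variables together cover exactly {2, 4, 5, 7, 8} — 5 values for 5 variables — and 5 appears only in N's list, so N = 5.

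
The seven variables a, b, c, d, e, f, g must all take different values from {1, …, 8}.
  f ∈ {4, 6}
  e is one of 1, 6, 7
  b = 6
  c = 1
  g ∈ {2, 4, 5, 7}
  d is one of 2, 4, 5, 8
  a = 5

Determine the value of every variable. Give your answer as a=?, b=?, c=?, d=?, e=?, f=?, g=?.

a=5, b=6, c=1, d=8, e=7, f=4, g=2

a's domain is down to {5}, so a = 5. Eliminate 5 elsewhere: d, g.
b's domain is down to {6}, so b = 6. Eliminate 6 elsewhere: e, f.
c has just one choice, so c = 1. So e can't be 1.
That leaves e = 7. Remove 7 from g.
That leaves f = 4. So d, g can't be 4.
g's domain is down to {2}, so g = 2. Remove 2 from d.
That leaves d = 8.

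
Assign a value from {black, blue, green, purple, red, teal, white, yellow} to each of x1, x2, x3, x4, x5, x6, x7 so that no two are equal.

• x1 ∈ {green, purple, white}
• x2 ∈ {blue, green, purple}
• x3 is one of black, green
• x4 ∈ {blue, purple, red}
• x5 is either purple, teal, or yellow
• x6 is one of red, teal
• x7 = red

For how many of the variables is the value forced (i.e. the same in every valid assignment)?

x7's domain is down to {red}, so x7 = red. Remove red from x4, x6.
x6 has just one choice, so x6 = teal. Remove teal from x5.
Determined: x6=teal, x7=red. The other variables each still have more than one consistent value. That makes 2.

2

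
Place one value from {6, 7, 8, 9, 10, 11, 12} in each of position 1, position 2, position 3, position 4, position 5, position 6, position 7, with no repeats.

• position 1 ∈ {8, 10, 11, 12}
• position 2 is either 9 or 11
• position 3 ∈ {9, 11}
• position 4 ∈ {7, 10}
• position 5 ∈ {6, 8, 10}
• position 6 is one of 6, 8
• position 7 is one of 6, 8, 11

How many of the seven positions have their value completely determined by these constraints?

Among the 7 variables, 7 fits only position 4 (and all 7 values in {6, 7, 8, 9, 10, 11, 12} must be used), so position 4 = 7.
The 6 still-open variables draw from only 6 values {6, 8, 9, 10, 11, 12}, so each is used; only position 1 can be 12, hence position 1 = 12.
The 5 still-open variables together cover exactly {6, 8, 9, 10, 11} — 5 values for 5 variables — and 10 appears only in position 5's list, so position 5 = 10.
The 2 variables position 2 and position 3 are confined to {9, 11}, which locks those values in; drop them from position 7.
Determined: position 1=12, position 4=7, position 5=10. The other positions each still have more than one consistent value. That makes 3.

3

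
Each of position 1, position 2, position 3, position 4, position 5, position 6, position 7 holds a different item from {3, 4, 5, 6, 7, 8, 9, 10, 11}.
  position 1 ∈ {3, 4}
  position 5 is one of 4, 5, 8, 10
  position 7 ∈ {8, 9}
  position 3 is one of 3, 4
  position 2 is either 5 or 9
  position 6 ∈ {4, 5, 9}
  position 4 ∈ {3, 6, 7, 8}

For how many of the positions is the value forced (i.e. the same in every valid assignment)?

position 1 and position 3 between them cover only {3, 4} — a naked pair. Remove those values from position 4, position 5, position 6.
The 2 variables position 2 and position 6 are confined to {5, 9}, which locks those values in; drop them from position 5, position 7.
position 7's domain is down to {8}, so position 7 = 8. Remove 8 from position 4, position 5.
position 5's domain is down to {10}, so position 5 = 10.
Determined: position 5=10, position 7=8. The other positions each still have more than one consistent value. That makes 2.

2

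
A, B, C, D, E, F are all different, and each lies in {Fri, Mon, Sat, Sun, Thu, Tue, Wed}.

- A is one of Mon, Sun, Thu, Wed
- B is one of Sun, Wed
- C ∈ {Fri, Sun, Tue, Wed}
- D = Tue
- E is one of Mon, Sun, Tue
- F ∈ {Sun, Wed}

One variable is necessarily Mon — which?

E

D must be Tue (only option left). Eliminate Tue elsewhere: C, E.
The 5 still-open variables together cover exactly {Fri, Mon, Sun, Thu, Wed} — 5 values for 5 variables — and Fri appears only in C's list, so C = Fri.
The 4 still-open variables draw from only 4 values {Mon, Sun, Thu, Wed}, so each is used; only A can be Thu, hence A = Thu.
The 3 still-open variables draw from only 3 values {Mon, Sun, Wed}, so each is used; only E can be Mon, hence E = Mon.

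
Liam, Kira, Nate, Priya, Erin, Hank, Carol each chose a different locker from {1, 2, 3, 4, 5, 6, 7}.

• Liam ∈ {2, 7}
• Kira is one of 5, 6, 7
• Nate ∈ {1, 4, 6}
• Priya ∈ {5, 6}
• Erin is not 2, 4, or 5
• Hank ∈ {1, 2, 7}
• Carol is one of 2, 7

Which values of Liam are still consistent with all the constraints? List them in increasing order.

Among the 7 variables, 3 fits only Erin (and all 7 values in {1, 2, 3, 4, 5, 6, 7} must be used), so Erin = 3.
Among the 6 still-open variables, 4 fits only Nate (and all 6 values in {1, 2, 4, 5, 6, 7} must be used), so Nate = 4.
The 5 still-open variables together cover exactly {1, 2, 5, 6, 7} — 5 values for 5 variables — and 1 appears only in Hank's list, so Hank = 1.
Liam and Carol between them cover only {2, 7} — a naked pair. Remove those values from Kira.
No further eliminations apply; Liam can still be any of 2, 7.

2, 7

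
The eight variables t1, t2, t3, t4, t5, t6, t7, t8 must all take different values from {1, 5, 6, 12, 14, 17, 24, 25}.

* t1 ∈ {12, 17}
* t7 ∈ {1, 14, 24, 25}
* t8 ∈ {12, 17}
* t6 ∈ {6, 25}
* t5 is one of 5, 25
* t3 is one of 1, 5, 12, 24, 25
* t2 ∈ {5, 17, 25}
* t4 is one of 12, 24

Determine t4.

Among the 8 variables, 6 fits only t6 (and all 8 values in {1, 5, 6, 12, 14, 17, 24, 25} must be used), so t6 = 6.
Among the 7 still-open variables, 14 fits only t7 (and all 7 values in {1, 5, 12, 14, 17, 24, 25} must be used), so t7 = 14.
The 6 still-open variables together cover exactly {1, 5, 12, 17, 24, 25} — 6 values for 6 variables — and 1 appears only in t3's list, so t3 = 1.
The 5 still-open variables draw from only 5 values {5, 12, 17, 24, 25}, so each is used; only t4 can be 24, hence t4 = 24.

24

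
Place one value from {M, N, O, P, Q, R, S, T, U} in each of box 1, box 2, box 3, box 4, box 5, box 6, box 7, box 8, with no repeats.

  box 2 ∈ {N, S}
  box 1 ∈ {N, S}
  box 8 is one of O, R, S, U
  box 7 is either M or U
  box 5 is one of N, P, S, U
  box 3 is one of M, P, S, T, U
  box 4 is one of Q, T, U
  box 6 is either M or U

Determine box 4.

Q

box 1 and box 2 share exactly the 2 values {N, S}; by pigeonhole those values go to them, so strike N, S from box 3, box 5, box 8.
box 6 and box 7 share exactly the 2 values {M, U}; by pigeonhole those values go to them, so strike M, U from box 3, box 4, box 5, box 8.
box 5 has just one choice, so box 5 = P. Strike P from box 3.
That leaves box 3 = T. So box 4 can't be T.
So box 4 = Q.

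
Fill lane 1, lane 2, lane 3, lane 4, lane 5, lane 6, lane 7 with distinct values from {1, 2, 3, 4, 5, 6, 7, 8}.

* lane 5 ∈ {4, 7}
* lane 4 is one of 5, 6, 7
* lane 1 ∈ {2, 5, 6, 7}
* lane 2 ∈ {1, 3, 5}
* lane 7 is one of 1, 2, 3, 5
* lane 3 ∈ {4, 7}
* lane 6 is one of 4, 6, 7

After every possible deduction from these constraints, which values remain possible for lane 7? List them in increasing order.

lane 3 and lane 5 between them cover only {4, 7} — a naked pair. Remove those values from lane 1, lane 4, lane 6.
lane 6 must be 6 (only option left). Strike 6 from lane 1, lane 4.
lane 4 has just one choice, so lane 4 = 5. So lane 1, lane 2, lane 7 can't be 5.
lane 1 must be 2 (only option left). Remove 2 from lane 7.
No further eliminations apply; lane 7 can still be any of 1, 3.

1, 3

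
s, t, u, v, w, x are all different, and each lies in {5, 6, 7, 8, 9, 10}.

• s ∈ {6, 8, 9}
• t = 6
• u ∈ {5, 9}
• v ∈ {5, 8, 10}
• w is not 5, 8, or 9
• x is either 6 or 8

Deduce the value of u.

5

t's domain is down to {6}, so t = 6. So s, w, x can't be 6.
x must be 8 (only option left). So s, v can't be 8.
s must be 9 (only option left). Eliminate 9 elsewhere: u.
So u = 5.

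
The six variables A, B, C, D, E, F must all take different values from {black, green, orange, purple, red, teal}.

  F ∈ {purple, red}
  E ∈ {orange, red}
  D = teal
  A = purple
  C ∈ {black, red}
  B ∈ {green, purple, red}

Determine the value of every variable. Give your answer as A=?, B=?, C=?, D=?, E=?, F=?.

A=purple, B=green, C=black, D=teal, E=orange, F=red

A has just one choice, so A = purple. Remove purple from B, F.
That leaves D = teal.
F must be red (only option left). So B, C, E can't be red.
That leaves B = green.
C must be black (only option left).
E's domain is down to {orange}, so E = orange.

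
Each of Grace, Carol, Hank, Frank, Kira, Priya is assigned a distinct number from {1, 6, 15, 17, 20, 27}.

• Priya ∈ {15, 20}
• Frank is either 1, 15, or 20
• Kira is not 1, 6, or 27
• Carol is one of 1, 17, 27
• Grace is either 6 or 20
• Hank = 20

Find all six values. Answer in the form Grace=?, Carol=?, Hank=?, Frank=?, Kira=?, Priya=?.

Grace=6, Carol=27, Hank=20, Frank=1, Kira=17, Priya=15

Hank's domain is down to {20}, so Hank = 20. Strike 20 from Grace, Frank, Kira, Priya.
That leaves Priya = 15. Strike 15 from Frank, Kira.
Grace has just one choice, so Grace = 6.
Frank must be 1 (only option left). Strike 1 from Carol.
That leaves Kira = 17. Remove 17 from Carol.
Carol has just one choice, so Carol = 27.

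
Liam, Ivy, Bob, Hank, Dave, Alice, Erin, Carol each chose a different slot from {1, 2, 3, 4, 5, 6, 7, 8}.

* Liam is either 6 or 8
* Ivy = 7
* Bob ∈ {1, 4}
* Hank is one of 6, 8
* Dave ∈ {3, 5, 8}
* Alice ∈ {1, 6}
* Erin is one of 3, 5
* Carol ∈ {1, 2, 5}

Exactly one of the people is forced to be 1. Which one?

Alice

Ivy must be 7 (only option left).
The 7 still-open variables together cover exactly {1, 2, 3, 4, 5, 6, 8} — 7 values for 7 variables — and 2 appears only in Carol's list, so Carol = 2.
The 6 still-open variables together cover exactly {1, 3, 4, 5, 6, 8} — 6 values for 6 variables — and 4 appears only in Bob's list, so Bob = 4.
Among the 5 still-open variables, 1 fits only Alice (and all 5 values in {1, 3, 5, 6, 8} must be used), so Alice = 1.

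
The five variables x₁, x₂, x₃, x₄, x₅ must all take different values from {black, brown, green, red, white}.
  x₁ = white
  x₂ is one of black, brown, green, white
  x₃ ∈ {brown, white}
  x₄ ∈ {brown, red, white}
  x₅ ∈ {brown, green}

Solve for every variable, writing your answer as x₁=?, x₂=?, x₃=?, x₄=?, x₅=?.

x₁=white, x₂=black, x₃=brown, x₄=red, x₅=green

x₁'s domain is down to {white}, so x₁ = white. Strike white from x₂, x₃, x₄.
x₃ must be brown (only option left). Remove brown from x₂, x₄, x₅.
That leaves x₄ = red.
x₅ has just one choice, so x₅ = green. Eliminate green elsewhere: x₂.
x₂ has just one choice, so x₂ = black.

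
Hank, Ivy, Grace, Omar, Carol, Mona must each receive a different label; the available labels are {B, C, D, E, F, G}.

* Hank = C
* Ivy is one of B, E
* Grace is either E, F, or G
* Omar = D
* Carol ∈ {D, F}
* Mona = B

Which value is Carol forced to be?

F

Hank has just one choice, so Hank = C.
Omar must be D (only option left). So Carol can't be D.
So Carol = F.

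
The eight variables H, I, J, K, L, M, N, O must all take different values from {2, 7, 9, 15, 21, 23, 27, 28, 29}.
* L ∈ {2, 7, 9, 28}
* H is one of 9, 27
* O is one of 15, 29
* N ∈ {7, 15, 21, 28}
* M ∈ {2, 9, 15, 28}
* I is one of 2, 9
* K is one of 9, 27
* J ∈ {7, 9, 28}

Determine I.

2

The 8 variables together cover exactly {2, 7, 9, 15, 21, 27, 28, 29} — 8 values for 8 variables — and 21 appears only in N's list, so N = 21.
The 7 still-open variables draw from only 7 values {2, 7, 9, 15, 27, 28, 29}, so each is used; only O can be 29, hence O = 29.
The 6 still-open variables together cover exactly {2, 7, 9, 15, 27, 28} — 6 values for 6 variables — and 15 appears only in M's list, so M = 15.
H and K share exactly the 2 values {9, 27}; by pigeonhole those values go to them, so strike 9, 27 from I, J, L.
So I = 2.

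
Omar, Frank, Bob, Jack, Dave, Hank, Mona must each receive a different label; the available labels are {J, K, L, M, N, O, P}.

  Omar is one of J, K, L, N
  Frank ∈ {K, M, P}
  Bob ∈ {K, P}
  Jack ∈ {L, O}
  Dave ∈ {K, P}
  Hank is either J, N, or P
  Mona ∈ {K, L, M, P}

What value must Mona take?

Among the 7 variables, O fits only Jack (and all 7 values in {J, K, L, M, N, O, P} must be used), so Jack = O.
Bob and Dave share exactly the 2 values {K, P}; by pigeonhole those values go to them, so strike K, P from Omar, Frank, Hank, Mona.
That leaves Frank = M. Eliminate M elsewhere: Mona.
So Mona = L.

L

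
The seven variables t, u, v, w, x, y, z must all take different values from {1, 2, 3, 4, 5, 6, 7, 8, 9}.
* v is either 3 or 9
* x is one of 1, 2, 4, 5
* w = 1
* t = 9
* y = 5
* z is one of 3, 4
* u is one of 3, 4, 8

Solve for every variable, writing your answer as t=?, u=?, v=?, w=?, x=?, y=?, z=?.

t must be 9 (only option left). So v can't be 9.
v's domain is down to {3}, so v = 3. Eliminate 3 elsewhere: u, z.
w must be 1 (only option left). Eliminate 1 elsewhere: x.
y has just one choice, so y = 5. Eliminate 5 elsewhere: x.
z's domain is down to {4}, so z = 4. Strike 4 from u, x.
u's domain is down to {8}, so u = 8.
That leaves x = 2.

t=9, u=8, v=3, w=1, x=2, y=5, z=4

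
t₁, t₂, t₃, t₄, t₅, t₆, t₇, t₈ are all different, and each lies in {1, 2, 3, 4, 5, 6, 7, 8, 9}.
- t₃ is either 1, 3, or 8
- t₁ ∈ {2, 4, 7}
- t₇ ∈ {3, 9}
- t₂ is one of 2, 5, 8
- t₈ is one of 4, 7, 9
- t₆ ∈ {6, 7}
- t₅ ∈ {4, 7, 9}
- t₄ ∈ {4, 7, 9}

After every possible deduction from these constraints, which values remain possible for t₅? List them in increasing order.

4, 7, 9

The 3 variables t₄, t₅, t₈ are confined to {4, 7, 9}, which locks those values in; drop them from t₁, t₆, t₇.
That leaves t₁ = 2. So t₂ can't be 2.
t₆ must be 6 (only option left).
t₇ has just one choice, so t₇ = 3. So t₃ can't be 3.
No further eliminations apply; t₅ can still be any of 4, 7, 9.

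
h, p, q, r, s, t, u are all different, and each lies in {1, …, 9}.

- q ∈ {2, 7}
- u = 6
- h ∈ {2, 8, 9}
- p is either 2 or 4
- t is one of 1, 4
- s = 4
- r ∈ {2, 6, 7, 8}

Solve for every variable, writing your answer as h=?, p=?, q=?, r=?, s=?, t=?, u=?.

s has just one choice, so s = 4. So p, t can't be 4.
t's domain is down to {1}, so t = 1.
u's domain is down to {6}, so u = 6. Strike 6 from r.
p must be 2 (only option left). Eliminate 2 elsewhere: h, q, r.
q has just one choice, so q = 7. So r can't be 7.
That leaves r = 8. Eliminate 8 elsewhere: h.
h has just one choice, so h = 9.

h=9, p=2, q=7, r=8, s=4, t=1, u=6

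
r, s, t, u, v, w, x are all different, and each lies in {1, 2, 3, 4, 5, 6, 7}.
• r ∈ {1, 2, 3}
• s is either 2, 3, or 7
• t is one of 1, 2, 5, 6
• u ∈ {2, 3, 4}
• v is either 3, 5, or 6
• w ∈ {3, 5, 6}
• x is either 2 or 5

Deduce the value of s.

7

The 7 variables draw from only 7 values {1, 2, 3, 4, 5, 6, 7}, so each is used; only u can be 4, hence u = 4.
The 6 still-open variables together cover exactly {1, 2, 3, 5, 6, 7} — 6 values for 6 variables — and 7 appears only in s's list, so s = 7.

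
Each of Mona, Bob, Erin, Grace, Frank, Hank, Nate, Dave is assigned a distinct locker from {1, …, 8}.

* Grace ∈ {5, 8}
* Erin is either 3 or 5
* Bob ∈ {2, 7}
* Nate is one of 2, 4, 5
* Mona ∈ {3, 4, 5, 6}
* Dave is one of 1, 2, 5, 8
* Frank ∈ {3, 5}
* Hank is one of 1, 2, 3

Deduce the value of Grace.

8

The 8 variables together cover exactly {1, 2, 3, 4, 5, 6, 7, 8} — 8 values for 8 variables — and 6 appears only in Mona's list, so Mona = 6.
Among the 7 still-open variables, 4 fits only Nate (and all 7 values in {1, 2, 3, 4, 5, 7, 8} must be used), so Nate = 4.
The 6 still-open variables draw from only 6 values {1, 2, 3, 5, 7, 8}, so each is used; only Bob can be 7, hence Bob = 7.
The 2 variables Erin and Frank are confined to {3, 5}, which locks those values in; drop them from Grace, Hank, Dave.
So Grace = 8.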